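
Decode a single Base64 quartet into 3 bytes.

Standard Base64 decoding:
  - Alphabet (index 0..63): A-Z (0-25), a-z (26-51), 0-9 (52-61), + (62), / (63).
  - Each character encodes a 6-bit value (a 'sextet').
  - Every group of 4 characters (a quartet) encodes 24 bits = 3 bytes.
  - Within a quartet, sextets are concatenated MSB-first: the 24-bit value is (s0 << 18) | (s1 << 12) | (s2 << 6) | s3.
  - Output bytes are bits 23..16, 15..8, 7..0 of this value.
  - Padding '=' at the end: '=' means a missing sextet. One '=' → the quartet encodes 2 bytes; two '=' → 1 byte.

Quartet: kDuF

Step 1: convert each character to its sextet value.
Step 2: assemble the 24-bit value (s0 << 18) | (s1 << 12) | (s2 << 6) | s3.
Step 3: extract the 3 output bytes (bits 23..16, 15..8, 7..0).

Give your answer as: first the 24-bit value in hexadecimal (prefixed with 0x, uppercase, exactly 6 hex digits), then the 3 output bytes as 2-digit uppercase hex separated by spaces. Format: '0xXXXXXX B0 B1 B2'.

Sextets: k=36, D=3, u=46, F=5
24-bit: (36<<18) | (3<<12) | (46<<6) | 5
      = 0x900000 | 0x003000 | 0x000B80 | 0x000005
      = 0x903B85
Bytes: (v>>16)&0xFF=90, (v>>8)&0xFF=3B, v&0xFF=85

Answer: 0x903B85 90 3B 85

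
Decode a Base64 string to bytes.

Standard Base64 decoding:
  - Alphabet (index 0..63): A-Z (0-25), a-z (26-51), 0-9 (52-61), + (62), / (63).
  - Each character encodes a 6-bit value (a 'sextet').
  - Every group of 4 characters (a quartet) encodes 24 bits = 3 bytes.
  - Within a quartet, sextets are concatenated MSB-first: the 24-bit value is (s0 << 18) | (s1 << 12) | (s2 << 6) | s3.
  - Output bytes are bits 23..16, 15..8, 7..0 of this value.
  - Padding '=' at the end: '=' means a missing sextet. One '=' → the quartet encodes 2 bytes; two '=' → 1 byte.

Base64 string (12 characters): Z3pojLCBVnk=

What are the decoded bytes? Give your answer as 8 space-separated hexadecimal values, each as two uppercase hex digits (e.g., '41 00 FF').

After char 0 ('Z'=25): chars_in_quartet=1 acc=0x19 bytes_emitted=0
After char 1 ('3'=55): chars_in_quartet=2 acc=0x677 bytes_emitted=0
After char 2 ('p'=41): chars_in_quartet=3 acc=0x19DE9 bytes_emitted=0
After char 3 ('o'=40): chars_in_quartet=4 acc=0x677A68 -> emit 67 7A 68, reset; bytes_emitted=3
After char 4 ('j'=35): chars_in_quartet=1 acc=0x23 bytes_emitted=3
After char 5 ('L'=11): chars_in_quartet=2 acc=0x8CB bytes_emitted=3
After char 6 ('C'=2): chars_in_quartet=3 acc=0x232C2 bytes_emitted=3
After char 7 ('B'=1): chars_in_quartet=4 acc=0x8CB081 -> emit 8C B0 81, reset; bytes_emitted=6
After char 8 ('V'=21): chars_in_quartet=1 acc=0x15 bytes_emitted=6
After char 9 ('n'=39): chars_in_quartet=2 acc=0x567 bytes_emitted=6
After char 10 ('k'=36): chars_in_quartet=3 acc=0x159E4 bytes_emitted=6
Padding '=': partial quartet acc=0x159E4 -> emit 56 79; bytes_emitted=8

Answer: 67 7A 68 8C B0 81 56 79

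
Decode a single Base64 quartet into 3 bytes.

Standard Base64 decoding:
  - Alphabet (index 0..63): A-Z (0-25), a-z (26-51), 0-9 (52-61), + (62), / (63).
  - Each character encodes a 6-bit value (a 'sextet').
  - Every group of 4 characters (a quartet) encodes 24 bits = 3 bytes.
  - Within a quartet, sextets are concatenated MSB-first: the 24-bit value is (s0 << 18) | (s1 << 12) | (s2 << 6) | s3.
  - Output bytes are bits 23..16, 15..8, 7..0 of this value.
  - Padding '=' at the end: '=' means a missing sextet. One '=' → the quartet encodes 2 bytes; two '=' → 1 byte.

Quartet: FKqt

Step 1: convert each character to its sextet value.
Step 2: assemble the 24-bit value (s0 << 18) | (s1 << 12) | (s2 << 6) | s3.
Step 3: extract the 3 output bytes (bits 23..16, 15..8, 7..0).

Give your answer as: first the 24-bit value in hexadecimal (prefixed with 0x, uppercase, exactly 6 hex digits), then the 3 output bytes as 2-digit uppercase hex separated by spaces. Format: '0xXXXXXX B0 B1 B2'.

Sextets: F=5, K=10, q=42, t=45
24-bit: (5<<18) | (10<<12) | (42<<6) | 45
      = 0x140000 | 0x00A000 | 0x000A80 | 0x00002D
      = 0x14AAAD
Bytes: (v>>16)&0xFF=14, (v>>8)&0xFF=AA, v&0xFF=AD

Answer: 0x14AAAD 14 AA AD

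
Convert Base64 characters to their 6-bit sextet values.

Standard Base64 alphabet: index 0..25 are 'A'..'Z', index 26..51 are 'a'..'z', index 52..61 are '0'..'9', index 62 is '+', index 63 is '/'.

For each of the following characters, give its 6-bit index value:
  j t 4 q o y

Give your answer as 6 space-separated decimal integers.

Answer: 35 45 56 42 40 50

Derivation:
'j': a..z range, 26 + ord('j') − ord('a') = 35
't': a..z range, 26 + ord('t') − ord('a') = 45
'4': 0..9 range, 52 + ord('4') − ord('0') = 56
'q': a..z range, 26 + ord('q') − ord('a') = 42
'o': a..z range, 26 + ord('o') − ord('a') = 40
'y': a..z range, 26 + ord('y') − ord('a') = 50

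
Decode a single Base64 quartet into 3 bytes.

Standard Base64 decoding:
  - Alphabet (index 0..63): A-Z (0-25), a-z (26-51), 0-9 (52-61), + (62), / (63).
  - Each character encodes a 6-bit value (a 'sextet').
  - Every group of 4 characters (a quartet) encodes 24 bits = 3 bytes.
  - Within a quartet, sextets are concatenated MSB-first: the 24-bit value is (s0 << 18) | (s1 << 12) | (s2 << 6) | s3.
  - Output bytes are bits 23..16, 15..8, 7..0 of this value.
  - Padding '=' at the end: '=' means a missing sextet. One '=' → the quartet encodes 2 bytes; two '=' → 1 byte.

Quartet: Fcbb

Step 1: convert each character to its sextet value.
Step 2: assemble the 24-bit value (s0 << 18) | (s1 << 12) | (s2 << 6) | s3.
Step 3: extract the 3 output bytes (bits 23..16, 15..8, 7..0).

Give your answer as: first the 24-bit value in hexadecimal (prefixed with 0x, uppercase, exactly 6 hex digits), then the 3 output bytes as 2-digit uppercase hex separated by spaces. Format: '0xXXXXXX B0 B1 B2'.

Answer: 0x15C6DB 15 C6 DB

Derivation:
Sextets: F=5, c=28, b=27, b=27
24-bit: (5<<18) | (28<<12) | (27<<6) | 27
      = 0x140000 | 0x01C000 | 0x0006C0 | 0x00001B
      = 0x15C6DB
Bytes: (v>>16)&0xFF=15, (v>>8)&0xFF=C6, v&0xFF=DB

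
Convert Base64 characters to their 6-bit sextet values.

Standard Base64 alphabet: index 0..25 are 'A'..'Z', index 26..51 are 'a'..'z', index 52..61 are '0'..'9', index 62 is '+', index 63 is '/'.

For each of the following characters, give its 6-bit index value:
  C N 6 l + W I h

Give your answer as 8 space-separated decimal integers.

Answer: 2 13 58 37 62 22 8 33

Derivation:
'C': A..Z range, ord('C') − ord('A') = 2
'N': A..Z range, ord('N') − ord('A') = 13
'6': 0..9 range, 52 + ord('6') − ord('0') = 58
'l': a..z range, 26 + ord('l') − ord('a') = 37
'+': index 62
'W': A..Z range, ord('W') − ord('A') = 22
'I': A..Z range, ord('I') − ord('A') = 8
'h': a..z range, 26 + ord('h') − ord('a') = 33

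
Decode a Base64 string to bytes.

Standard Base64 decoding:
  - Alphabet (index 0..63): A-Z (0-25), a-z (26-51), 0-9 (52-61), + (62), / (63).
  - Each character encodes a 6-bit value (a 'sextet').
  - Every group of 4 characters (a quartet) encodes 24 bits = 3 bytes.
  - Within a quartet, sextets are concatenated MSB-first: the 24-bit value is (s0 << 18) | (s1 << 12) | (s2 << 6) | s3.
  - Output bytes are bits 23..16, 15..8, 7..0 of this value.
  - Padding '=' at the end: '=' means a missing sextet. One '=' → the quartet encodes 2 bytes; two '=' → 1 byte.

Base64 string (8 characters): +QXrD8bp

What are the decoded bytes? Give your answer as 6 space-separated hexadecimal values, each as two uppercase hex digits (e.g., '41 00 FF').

Answer: F9 05 EB 0F C6 E9

Derivation:
After char 0 ('+'=62): chars_in_quartet=1 acc=0x3E bytes_emitted=0
After char 1 ('Q'=16): chars_in_quartet=2 acc=0xF90 bytes_emitted=0
After char 2 ('X'=23): chars_in_quartet=3 acc=0x3E417 bytes_emitted=0
After char 3 ('r'=43): chars_in_quartet=4 acc=0xF905EB -> emit F9 05 EB, reset; bytes_emitted=3
After char 4 ('D'=3): chars_in_quartet=1 acc=0x3 bytes_emitted=3
After char 5 ('8'=60): chars_in_quartet=2 acc=0xFC bytes_emitted=3
After char 6 ('b'=27): chars_in_quartet=3 acc=0x3F1B bytes_emitted=3
After char 7 ('p'=41): chars_in_quartet=4 acc=0xFC6E9 -> emit 0F C6 E9, reset; bytes_emitted=6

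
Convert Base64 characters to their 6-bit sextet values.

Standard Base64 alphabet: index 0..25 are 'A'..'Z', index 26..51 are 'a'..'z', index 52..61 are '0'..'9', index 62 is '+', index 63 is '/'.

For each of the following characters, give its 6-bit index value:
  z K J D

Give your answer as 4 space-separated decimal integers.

Answer: 51 10 9 3

Derivation:
'z': a..z range, 26 + ord('z') − ord('a') = 51
'K': A..Z range, ord('K') − ord('A') = 10
'J': A..Z range, ord('J') − ord('A') = 9
'D': A..Z range, ord('D') − ord('A') = 3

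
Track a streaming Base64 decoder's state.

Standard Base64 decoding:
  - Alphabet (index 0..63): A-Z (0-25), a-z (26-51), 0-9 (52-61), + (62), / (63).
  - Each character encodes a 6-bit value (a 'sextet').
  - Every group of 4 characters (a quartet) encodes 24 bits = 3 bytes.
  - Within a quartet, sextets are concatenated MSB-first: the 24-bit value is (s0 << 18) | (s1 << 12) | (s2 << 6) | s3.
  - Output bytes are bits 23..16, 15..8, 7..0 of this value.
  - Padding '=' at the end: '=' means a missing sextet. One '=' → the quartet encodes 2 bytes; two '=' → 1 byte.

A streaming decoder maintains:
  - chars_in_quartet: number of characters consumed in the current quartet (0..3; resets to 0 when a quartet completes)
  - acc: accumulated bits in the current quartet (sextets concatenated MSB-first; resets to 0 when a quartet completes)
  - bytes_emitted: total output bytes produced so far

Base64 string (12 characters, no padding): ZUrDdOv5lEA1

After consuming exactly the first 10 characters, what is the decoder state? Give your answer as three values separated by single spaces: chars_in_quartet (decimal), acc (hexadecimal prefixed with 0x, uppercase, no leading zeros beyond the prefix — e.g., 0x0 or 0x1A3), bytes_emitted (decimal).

Answer: 2 0x944 6

Derivation:
After char 0 ('Z'=25): chars_in_quartet=1 acc=0x19 bytes_emitted=0
After char 1 ('U'=20): chars_in_quartet=2 acc=0x654 bytes_emitted=0
After char 2 ('r'=43): chars_in_quartet=3 acc=0x1952B bytes_emitted=0
After char 3 ('D'=3): chars_in_quartet=4 acc=0x654AC3 -> emit 65 4A C3, reset; bytes_emitted=3
After char 4 ('d'=29): chars_in_quartet=1 acc=0x1D bytes_emitted=3
After char 5 ('O'=14): chars_in_quartet=2 acc=0x74E bytes_emitted=3
After char 6 ('v'=47): chars_in_quartet=3 acc=0x1D3AF bytes_emitted=3
After char 7 ('5'=57): chars_in_quartet=4 acc=0x74EBF9 -> emit 74 EB F9, reset; bytes_emitted=6
After char 8 ('l'=37): chars_in_quartet=1 acc=0x25 bytes_emitted=6
After char 9 ('E'=4): chars_in_quartet=2 acc=0x944 bytes_emitted=6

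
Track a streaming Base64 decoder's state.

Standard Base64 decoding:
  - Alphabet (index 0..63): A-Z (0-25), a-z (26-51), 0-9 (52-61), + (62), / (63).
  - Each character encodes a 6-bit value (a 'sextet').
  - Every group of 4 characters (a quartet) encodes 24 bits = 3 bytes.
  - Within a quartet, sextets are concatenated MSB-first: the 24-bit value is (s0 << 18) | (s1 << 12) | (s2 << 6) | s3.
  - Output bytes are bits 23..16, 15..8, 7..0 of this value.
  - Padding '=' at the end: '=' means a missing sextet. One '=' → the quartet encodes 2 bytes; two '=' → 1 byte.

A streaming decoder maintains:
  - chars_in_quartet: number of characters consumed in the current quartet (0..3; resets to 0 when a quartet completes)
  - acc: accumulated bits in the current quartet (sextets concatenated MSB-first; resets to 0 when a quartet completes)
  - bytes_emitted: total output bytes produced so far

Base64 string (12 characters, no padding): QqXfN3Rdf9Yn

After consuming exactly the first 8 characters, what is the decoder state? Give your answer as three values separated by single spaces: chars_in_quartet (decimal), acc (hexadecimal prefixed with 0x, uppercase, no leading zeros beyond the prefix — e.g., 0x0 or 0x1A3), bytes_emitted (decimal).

After char 0 ('Q'=16): chars_in_quartet=1 acc=0x10 bytes_emitted=0
After char 1 ('q'=42): chars_in_quartet=2 acc=0x42A bytes_emitted=0
After char 2 ('X'=23): chars_in_quartet=3 acc=0x10A97 bytes_emitted=0
After char 3 ('f'=31): chars_in_quartet=4 acc=0x42A5DF -> emit 42 A5 DF, reset; bytes_emitted=3
After char 4 ('N'=13): chars_in_quartet=1 acc=0xD bytes_emitted=3
After char 5 ('3'=55): chars_in_quartet=2 acc=0x377 bytes_emitted=3
After char 6 ('R'=17): chars_in_quartet=3 acc=0xDDD1 bytes_emitted=3
After char 7 ('d'=29): chars_in_quartet=4 acc=0x37745D -> emit 37 74 5D, reset; bytes_emitted=6

Answer: 0 0x0 6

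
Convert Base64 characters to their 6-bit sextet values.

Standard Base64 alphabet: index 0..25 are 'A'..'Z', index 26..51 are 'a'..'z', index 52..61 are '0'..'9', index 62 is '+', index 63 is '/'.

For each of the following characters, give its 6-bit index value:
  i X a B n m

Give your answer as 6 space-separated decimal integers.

'i': a..z range, 26 + ord('i') − ord('a') = 34
'X': A..Z range, ord('X') − ord('A') = 23
'a': a..z range, 26 + ord('a') − ord('a') = 26
'B': A..Z range, ord('B') − ord('A') = 1
'n': a..z range, 26 + ord('n') − ord('a') = 39
'm': a..z range, 26 + ord('m') − ord('a') = 38

Answer: 34 23 26 1 39 38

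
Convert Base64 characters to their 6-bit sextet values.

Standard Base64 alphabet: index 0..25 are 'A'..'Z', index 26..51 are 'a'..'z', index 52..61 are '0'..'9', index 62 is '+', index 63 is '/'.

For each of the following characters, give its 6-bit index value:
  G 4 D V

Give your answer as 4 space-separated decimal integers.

'G': A..Z range, ord('G') − ord('A') = 6
'4': 0..9 range, 52 + ord('4') − ord('0') = 56
'D': A..Z range, ord('D') − ord('A') = 3
'V': A..Z range, ord('V') − ord('A') = 21

Answer: 6 56 3 21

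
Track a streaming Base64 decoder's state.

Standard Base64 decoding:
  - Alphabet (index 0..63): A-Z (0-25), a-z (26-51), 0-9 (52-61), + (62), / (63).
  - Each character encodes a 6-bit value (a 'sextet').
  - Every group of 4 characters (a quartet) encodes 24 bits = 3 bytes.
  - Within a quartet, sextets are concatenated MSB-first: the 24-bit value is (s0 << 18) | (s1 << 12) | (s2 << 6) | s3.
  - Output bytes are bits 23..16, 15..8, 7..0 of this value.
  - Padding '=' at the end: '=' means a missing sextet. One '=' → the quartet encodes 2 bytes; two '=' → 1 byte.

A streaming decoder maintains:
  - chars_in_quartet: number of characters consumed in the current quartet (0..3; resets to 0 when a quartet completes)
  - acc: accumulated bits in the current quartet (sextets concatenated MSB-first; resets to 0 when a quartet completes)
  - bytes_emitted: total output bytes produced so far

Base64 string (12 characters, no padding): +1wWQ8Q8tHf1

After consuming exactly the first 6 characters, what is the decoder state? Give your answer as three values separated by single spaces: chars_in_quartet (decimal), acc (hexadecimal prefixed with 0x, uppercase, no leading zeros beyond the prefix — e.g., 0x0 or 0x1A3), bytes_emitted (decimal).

After char 0 ('+'=62): chars_in_quartet=1 acc=0x3E bytes_emitted=0
After char 1 ('1'=53): chars_in_quartet=2 acc=0xFB5 bytes_emitted=0
After char 2 ('w'=48): chars_in_quartet=3 acc=0x3ED70 bytes_emitted=0
After char 3 ('W'=22): chars_in_quartet=4 acc=0xFB5C16 -> emit FB 5C 16, reset; bytes_emitted=3
After char 4 ('Q'=16): chars_in_quartet=1 acc=0x10 bytes_emitted=3
After char 5 ('8'=60): chars_in_quartet=2 acc=0x43C bytes_emitted=3

Answer: 2 0x43C 3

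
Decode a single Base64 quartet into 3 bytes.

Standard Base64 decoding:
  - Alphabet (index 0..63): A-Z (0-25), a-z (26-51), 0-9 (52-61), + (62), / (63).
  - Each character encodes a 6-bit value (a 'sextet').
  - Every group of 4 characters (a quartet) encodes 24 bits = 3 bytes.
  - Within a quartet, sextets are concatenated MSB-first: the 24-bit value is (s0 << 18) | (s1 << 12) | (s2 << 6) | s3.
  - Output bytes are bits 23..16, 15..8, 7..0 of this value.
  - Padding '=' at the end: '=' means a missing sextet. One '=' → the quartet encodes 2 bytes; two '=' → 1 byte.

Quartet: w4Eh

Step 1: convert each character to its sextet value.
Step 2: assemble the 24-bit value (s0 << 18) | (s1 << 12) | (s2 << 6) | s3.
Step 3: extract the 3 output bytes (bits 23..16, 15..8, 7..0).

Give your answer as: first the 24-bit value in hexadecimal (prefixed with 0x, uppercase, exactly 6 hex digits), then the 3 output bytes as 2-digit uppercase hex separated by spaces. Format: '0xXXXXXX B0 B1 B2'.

Sextets: w=48, 4=56, E=4, h=33
24-bit: (48<<18) | (56<<12) | (4<<6) | 33
      = 0xC00000 | 0x038000 | 0x000100 | 0x000021
      = 0xC38121
Bytes: (v>>16)&0xFF=C3, (v>>8)&0xFF=81, v&0xFF=21

Answer: 0xC38121 C3 81 21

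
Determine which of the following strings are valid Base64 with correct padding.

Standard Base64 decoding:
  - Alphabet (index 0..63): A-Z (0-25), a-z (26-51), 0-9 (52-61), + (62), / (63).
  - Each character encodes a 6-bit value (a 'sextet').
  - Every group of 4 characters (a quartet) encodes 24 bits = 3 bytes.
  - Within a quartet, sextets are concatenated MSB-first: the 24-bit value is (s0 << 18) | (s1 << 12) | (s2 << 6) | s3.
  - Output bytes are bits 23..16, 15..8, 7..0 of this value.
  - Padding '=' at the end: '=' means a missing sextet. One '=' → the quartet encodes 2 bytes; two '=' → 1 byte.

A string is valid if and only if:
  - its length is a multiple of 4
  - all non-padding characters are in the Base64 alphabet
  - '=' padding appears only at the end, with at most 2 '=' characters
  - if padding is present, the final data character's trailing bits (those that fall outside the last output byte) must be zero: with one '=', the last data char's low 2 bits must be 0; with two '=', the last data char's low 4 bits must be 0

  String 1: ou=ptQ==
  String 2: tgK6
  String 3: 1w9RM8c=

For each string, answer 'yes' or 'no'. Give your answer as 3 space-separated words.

Answer: no yes yes

Derivation:
String 1: 'ou=ptQ==' → invalid (bad char(s): ['=']; '=' in middle)
String 2: 'tgK6' → valid
String 3: '1w9RM8c=' → valid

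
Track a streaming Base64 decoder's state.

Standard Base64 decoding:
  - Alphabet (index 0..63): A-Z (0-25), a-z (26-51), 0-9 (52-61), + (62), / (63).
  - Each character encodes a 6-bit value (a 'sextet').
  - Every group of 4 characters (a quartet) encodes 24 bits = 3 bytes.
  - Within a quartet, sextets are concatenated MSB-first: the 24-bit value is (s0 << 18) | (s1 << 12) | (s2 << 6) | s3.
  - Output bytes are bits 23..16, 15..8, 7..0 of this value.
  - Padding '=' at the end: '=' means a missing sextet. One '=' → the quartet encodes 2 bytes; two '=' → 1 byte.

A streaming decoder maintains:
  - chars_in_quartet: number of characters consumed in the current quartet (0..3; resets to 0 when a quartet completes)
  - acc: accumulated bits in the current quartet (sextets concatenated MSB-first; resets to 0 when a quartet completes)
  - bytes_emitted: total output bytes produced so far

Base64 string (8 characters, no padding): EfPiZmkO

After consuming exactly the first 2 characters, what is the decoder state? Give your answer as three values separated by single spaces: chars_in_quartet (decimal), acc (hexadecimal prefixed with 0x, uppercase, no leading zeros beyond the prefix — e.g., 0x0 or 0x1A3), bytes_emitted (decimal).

Answer: 2 0x11F 0

Derivation:
After char 0 ('E'=4): chars_in_quartet=1 acc=0x4 bytes_emitted=0
After char 1 ('f'=31): chars_in_quartet=2 acc=0x11F bytes_emitted=0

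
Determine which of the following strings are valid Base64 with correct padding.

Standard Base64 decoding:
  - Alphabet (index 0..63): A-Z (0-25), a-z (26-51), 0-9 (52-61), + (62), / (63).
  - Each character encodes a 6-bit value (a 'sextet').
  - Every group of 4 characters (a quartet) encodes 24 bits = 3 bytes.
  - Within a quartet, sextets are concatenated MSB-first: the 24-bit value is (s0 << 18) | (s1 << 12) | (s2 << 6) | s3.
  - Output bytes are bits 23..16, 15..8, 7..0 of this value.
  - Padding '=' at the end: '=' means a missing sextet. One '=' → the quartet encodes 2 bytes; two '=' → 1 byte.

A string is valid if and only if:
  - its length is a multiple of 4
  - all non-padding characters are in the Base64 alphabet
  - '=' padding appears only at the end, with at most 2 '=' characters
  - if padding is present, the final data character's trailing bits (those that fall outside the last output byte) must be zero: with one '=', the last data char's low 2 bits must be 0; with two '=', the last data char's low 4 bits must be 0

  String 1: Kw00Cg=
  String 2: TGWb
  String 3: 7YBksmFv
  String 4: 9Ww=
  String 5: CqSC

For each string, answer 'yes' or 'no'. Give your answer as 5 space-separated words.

Answer: no yes yes yes yes

Derivation:
String 1: 'Kw00Cg=' → invalid (len=7 not mult of 4)
String 2: 'TGWb' → valid
String 3: '7YBksmFv' → valid
String 4: '9Ww=' → valid
String 5: 'CqSC' → valid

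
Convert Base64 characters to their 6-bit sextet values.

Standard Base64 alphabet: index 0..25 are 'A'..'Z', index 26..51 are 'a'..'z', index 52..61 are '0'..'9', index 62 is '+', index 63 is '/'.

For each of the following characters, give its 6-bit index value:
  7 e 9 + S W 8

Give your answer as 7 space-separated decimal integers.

Answer: 59 30 61 62 18 22 60

Derivation:
'7': 0..9 range, 52 + ord('7') − ord('0') = 59
'e': a..z range, 26 + ord('e') − ord('a') = 30
'9': 0..9 range, 52 + ord('9') − ord('0') = 61
'+': index 62
'S': A..Z range, ord('S') − ord('A') = 18
'W': A..Z range, ord('W') − ord('A') = 22
'8': 0..9 range, 52 + ord('8') − ord('0') = 60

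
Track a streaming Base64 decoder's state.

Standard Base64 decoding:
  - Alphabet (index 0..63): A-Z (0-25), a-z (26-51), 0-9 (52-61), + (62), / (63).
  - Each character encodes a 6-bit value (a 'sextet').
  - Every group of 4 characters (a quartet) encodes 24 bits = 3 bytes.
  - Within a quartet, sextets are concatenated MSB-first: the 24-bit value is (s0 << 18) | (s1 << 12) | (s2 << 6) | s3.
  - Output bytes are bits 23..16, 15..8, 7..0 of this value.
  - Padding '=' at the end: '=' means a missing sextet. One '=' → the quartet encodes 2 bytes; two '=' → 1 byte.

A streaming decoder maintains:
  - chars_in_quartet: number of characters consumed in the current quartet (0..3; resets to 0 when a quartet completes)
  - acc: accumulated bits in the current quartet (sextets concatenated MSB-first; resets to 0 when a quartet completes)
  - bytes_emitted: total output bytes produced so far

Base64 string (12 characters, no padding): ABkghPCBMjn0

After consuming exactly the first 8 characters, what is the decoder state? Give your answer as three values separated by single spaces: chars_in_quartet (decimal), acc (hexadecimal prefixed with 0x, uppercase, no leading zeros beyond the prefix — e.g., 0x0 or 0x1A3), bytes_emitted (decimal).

Answer: 0 0x0 6

Derivation:
After char 0 ('A'=0): chars_in_quartet=1 acc=0x0 bytes_emitted=0
After char 1 ('B'=1): chars_in_quartet=2 acc=0x1 bytes_emitted=0
After char 2 ('k'=36): chars_in_quartet=3 acc=0x64 bytes_emitted=0
After char 3 ('g'=32): chars_in_quartet=4 acc=0x1920 -> emit 00 19 20, reset; bytes_emitted=3
After char 4 ('h'=33): chars_in_quartet=1 acc=0x21 bytes_emitted=3
After char 5 ('P'=15): chars_in_quartet=2 acc=0x84F bytes_emitted=3
After char 6 ('C'=2): chars_in_quartet=3 acc=0x213C2 bytes_emitted=3
After char 7 ('B'=1): chars_in_quartet=4 acc=0x84F081 -> emit 84 F0 81, reset; bytes_emitted=6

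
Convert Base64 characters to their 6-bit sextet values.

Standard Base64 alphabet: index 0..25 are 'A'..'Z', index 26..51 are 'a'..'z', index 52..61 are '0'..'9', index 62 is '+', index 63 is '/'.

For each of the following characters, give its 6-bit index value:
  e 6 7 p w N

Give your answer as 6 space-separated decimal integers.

Answer: 30 58 59 41 48 13

Derivation:
'e': a..z range, 26 + ord('e') − ord('a') = 30
'6': 0..9 range, 52 + ord('6') − ord('0') = 58
'7': 0..9 range, 52 + ord('7') − ord('0') = 59
'p': a..z range, 26 + ord('p') − ord('a') = 41
'w': a..z range, 26 + ord('w') − ord('a') = 48
'N': A..Z range, ord('N') − ord('A') = 13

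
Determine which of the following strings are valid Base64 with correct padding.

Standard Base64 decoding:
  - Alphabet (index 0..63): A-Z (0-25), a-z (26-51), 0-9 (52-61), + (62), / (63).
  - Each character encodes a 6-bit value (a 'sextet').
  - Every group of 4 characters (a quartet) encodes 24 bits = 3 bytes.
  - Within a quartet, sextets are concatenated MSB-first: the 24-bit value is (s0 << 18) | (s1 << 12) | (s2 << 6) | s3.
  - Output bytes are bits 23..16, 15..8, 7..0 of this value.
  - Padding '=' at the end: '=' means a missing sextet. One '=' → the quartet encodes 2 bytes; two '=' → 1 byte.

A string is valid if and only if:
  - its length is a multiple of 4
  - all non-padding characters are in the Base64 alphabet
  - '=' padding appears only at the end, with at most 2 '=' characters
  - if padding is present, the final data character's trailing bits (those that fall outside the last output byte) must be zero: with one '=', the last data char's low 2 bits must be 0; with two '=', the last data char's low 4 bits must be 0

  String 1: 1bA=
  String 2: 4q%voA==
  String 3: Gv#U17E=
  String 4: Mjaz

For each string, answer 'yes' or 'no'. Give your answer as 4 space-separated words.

Answer: yes no no yes

Derivation:
String 1: '1bA=' → valid
String 2: '4q%voA==' → invalid (bad char(s): ['%'])
String 3: 'Gv#U17E=' → invalid (bad char(s): ['#'])
String 4: 'Mjaz' → valid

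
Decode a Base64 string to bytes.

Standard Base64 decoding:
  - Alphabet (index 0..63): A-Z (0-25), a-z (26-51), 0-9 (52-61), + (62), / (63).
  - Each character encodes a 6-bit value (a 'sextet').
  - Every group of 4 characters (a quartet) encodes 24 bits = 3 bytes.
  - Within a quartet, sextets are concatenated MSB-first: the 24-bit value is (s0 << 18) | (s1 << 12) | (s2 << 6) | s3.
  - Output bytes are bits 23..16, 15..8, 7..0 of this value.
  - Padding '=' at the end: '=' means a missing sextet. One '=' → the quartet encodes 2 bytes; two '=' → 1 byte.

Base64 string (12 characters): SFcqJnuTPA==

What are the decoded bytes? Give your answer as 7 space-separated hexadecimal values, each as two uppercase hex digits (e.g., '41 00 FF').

Answer: 48 57 2A 26 7B 93 3C

Derivation:
After char 0 ('S'=18): chars_in_quartet=1 acc=0x12 bytes_emitted=0
After char 1 ('F'=5): chars_in_quartet=2 acc=0x485 bytes_emitted=0
After char 2 ('c'=28): chars_in_quartet=3 acc=0x1215C bytes_emitted=0
After char 3 ('q'=42): chars_in_quartet=4 acc=0x48572A -> emit 48 57 2A, reset; bytes_emitted=3
After char 4 ('J'=9): chars_in_quartet=1 acc=0x9 bytes_emitted=3
After char 5 ('n'=39): chars_in_quartet=2 acc=0x267 bytes_emitted=3
After char 6 ('u'=46): chars_in_quartet=3 acc=0x99EE bytes_emitted=3
After char 7 ('T'=19): chars_in_quartet=4 acc=0x267B93 -> emit 26 7B 93, reset; bytes_emitted=6
After char 8 ('P'=15): chars_in_quartet=1 acc=0xF bytes_emitted=6
After char 9 ('A'=0): chars_in_quartet=2 acc=0x3C0 bytes_emitted=6
Padding '==': partial quartet acc=0x3C0 -> emit 3C; bytes_emitted=7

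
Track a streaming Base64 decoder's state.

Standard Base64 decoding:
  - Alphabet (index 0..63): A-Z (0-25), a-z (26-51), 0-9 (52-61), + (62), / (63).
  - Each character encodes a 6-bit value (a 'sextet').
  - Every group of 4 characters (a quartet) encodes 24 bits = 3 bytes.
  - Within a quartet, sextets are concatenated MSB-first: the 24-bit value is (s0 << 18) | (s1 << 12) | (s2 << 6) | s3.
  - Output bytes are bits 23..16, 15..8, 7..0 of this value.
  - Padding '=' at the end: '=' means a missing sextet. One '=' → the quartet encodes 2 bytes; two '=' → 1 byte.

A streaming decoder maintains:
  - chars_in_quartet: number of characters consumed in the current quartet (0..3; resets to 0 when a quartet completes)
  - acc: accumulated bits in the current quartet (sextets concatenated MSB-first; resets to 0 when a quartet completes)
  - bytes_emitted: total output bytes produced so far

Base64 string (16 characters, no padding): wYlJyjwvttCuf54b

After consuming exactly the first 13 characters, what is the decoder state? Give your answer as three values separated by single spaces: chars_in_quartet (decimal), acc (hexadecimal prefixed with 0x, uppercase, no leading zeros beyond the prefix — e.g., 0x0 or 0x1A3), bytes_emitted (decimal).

After char 0 ('w'=48): chars_in_quartet=1 acc=0x30 bytes_emitted=0
After char 1 ('Y'=24): chars_in_quartet=2 acc=0xC18 bytes_emitted=0
After char 2 ('l'=37): chars_in_quartet=3 acc=0x30625 bytes_emitted=0
After char 3 ('J'=9): chars_in_quartet=4 acc=0xC18949 -> emit C1 89 49, reset; bytes_emitted=3
After char 4 ('y'=50): chars_in_quartet=1 acc=0x32 bytes_emitted=3
After char 5 ('j'=35): chars_in_quartet=2 acc=0xCA3 bytes_emitted=3
After char 6 ('w'=48): chars_in_quartet=3 acc=0x328F0 bytes_emitted=3
After char 7 ('v'=47): chars_in_quartet=4 acc=0xCA3C2F -> emit CA 3C 2F, reset; bytes_emitted=6
After char 8 ('t'=45): chars_in_quartet=1 acc=0x2D bytes_emitted=6
After char 9 ('t'=45): chars_in_quartet=2 acc=0xB6D bytes_emitted=6
After char 10 ('C'=2): chars_in_quartet=3 acc=0x2DB42 bytes_emitted=6
After char 11 ('u'=46): chars_in_quartet=4 acc=0xB6D0AE -> emit B6 D0 AE, reset; bytes_emitted=9
After char 12 ('f'=31): chars_in_quartet=1 acc=0x1F bytes_emitted=9

Answer: 1 0x1F 9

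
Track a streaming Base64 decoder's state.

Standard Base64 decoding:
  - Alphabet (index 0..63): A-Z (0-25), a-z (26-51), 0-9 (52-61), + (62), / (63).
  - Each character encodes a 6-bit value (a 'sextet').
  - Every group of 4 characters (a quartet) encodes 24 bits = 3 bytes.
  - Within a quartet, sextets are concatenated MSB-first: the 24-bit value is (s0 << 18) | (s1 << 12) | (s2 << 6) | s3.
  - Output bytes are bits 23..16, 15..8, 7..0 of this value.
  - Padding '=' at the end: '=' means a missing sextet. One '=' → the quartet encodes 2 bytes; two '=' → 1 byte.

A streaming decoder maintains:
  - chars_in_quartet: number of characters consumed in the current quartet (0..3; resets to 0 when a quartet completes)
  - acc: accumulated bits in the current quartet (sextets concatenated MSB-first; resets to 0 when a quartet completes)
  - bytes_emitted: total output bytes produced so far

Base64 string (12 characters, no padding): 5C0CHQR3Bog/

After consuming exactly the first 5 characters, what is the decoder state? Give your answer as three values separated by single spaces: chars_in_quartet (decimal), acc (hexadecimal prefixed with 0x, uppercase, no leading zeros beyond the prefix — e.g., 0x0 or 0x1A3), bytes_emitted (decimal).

After char 0 ('5'=57): chars_in_quartet=1 acc=0x39 bytes_emitted=0
After char 1 ('C'=2): chars_in_quartet=2 acc=0xE42 bytes_emitted=0
After char 2 ('0'=52): chars_in_quartet=3 acc=0x390B4 bytes_emitted=0
After char 3 ('C'=2): chars_in_quartet=4 acc=0xE42D02 -> emit E4 2D 02, reset; bytes_emitted=3
After char 4 ('H'=7): chars_in_quartet=1 acc=0x7 bytes_emitted=3

Answer: 1 0x7 3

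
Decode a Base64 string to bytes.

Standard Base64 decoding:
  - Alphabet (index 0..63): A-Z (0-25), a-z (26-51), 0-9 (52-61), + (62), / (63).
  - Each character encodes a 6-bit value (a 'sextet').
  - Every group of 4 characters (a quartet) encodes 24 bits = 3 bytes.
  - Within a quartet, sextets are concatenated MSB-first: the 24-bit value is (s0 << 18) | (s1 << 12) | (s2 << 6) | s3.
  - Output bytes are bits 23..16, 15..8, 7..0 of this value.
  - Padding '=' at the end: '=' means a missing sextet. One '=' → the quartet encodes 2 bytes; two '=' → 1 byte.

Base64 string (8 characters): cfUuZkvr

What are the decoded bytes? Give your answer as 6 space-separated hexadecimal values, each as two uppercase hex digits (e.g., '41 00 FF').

Answer: 71 F5 2E 66 4B EB

Derivation:
After char 0 ('c'=28): chars_in_quartet=1 acc=0x1C bytes_emitted=0
After char 1 ('f'=31): chars_in_quartet=2 acc=0x71F bytes_emitted=0
After char 2 ('U'=20): chars_in_quartet=3 acc=0x1C7D4 bytes_emitted=0
After char 3 ('u'=46): chars_in_quartet=4 acc=0x71F52E -> emit 71 F5 2E, reset; bytes_emitted=3
After char 4 ('Z'=25): chars_in_quartet=1 acc=0x19 bytes_emitted=3
After char 5 ('k'=36): chars_in_quartet=2 acc=0x664 bytes_emitted=3
After char 6 ('v'=47): chars_in_quartet=3 acc=0x1992F bytes_emitted=3
After char 7 ('r'=43): chars_in_quartet=4 acc=0x664BEB -> emit 66 4B EB, reset; bytes_emitted=6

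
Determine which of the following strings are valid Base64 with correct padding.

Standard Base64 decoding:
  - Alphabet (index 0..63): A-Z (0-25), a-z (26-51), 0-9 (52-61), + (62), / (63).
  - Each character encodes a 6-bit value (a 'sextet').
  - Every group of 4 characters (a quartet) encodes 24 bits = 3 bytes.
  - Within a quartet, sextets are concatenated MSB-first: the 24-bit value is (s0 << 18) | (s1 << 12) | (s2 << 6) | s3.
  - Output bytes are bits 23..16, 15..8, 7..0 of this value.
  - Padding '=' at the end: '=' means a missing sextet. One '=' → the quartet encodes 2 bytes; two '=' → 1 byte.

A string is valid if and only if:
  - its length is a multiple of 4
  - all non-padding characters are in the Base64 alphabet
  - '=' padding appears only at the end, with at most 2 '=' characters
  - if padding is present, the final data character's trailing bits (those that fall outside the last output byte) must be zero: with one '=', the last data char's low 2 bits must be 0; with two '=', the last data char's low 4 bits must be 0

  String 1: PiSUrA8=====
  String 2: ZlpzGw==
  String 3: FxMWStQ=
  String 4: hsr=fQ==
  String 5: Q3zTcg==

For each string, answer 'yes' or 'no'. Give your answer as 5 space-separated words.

String 1: 'PiSUrA8=====' → invalid (5 pad chars (max 2))
String 2: 'ZlpzGw==' → valid
String 3: 'FxMWStQ=' → valid
String 4: 'hsr=fQ==' → invalid (bad char(s): ['=']; '=' in middle)
String 5: 'Q3zTcg==' → valid

Answer: no yes yes no yes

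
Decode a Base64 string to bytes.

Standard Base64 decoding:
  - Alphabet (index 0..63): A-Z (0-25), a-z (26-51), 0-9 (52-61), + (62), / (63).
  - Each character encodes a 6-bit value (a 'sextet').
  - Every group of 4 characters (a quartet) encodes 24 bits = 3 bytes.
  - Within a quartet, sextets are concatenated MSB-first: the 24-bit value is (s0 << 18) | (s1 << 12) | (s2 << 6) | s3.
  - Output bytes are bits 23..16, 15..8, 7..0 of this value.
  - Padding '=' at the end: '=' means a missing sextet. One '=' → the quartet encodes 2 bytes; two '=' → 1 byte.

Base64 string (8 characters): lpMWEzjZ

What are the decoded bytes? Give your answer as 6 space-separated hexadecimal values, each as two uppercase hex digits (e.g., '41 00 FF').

After char 0 ('l'=37): chars_in_quartet=1 acc=0x25 bytes_emitted=0
After char 1 ('p'=41): chars_in_quartet=2 acc=0x969 bytes_emitted=0
After char 2 ('M'=12): chars_in_quartet=3 acc=0x25A4C bytes_emitted=0
After char 3 ('W'=22): chars_in_quartet=4 acc=0x969316 -> emit 96 93 16, reset; bytes_emitted=3
After char 4 ('E'=4): chars_in_quartet=1 acc=0x4 bytes_emitted=3
After char 5 ('z'=51): chars_in_quartet=2 acc=0x133 bytes_emitted=3
After char 6 ('j'=35): chars_in_quartet=3 acc=0x4CE3 bytes_emitted=3
After char 7 ('Z'=25): chars_in_quartet=4 acc=0x1338D9 -> emit 13 38 D9, reset; bytes_emitted=6

Answer: 96 93 16 13 38 D9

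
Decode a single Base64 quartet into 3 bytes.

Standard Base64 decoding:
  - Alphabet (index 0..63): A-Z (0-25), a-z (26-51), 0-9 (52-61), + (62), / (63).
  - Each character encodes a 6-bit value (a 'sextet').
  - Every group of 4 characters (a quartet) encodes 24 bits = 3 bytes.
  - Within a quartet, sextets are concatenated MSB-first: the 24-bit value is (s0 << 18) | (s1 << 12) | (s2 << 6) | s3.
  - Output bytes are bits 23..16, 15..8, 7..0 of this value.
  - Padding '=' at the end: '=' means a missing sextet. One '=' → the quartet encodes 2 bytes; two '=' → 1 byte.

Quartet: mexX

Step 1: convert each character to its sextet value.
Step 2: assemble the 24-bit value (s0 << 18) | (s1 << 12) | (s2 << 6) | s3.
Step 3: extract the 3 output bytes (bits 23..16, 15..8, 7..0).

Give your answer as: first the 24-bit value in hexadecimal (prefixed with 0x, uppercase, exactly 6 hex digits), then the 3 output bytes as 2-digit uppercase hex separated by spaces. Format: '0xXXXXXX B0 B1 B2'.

Answer: 0x99EC57 99 EC 57

Derivation:
Sextets: m=38, e=30, x=49, X=23
24-bit: (38<<18) | (30<<12) | (49<<6) | 23
      = 0x980000 | 0x01E000 | 0x000C40 | 0x000017
      = 0x99EC57
Bytes: (v>>16)&0xFF=99, (v>>8)&0xFF=EC, v&0xFF=57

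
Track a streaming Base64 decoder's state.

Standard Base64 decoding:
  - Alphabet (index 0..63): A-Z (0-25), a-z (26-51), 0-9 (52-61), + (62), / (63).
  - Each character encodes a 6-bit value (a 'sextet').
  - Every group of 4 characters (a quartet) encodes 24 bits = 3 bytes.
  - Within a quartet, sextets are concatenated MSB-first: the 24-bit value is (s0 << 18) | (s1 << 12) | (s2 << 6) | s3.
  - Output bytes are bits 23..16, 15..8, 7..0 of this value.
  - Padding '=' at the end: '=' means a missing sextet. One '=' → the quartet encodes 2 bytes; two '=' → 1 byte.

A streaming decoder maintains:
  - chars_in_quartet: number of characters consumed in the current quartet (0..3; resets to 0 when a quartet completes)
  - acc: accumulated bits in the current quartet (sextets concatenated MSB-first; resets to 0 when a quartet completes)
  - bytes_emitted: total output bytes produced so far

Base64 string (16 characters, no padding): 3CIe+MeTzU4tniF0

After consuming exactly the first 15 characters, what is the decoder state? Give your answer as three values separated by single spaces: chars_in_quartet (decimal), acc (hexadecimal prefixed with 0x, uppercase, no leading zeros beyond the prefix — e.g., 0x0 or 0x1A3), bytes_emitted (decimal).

After char 0 ('3'=55): chars_in_quartet=1 acc=0x37 bytes_emitted=0
After char 1 ('C'=2): chars_in_quartet=2 acc=0xDC2 bytes_emitted=0
After char 2 ('I'=8): chars_in_quartet=3 acc=0x37088 bytes_emitted=0
After char 3 ('e'=30): chars_in_quartet=4 acc=0xDC221E -> emit DC 22 1E, reset; bytes_emitted=3
After char 4 ('+'=62): chars_in_quartet=1 acc=0x3E bytes_emitted=3
After char 5 ('M'=12): chars_in_quartet=2 acc=0xF8C bytes_emitted=3
After char 6 ('e'=30): chars_in_quartet=3 acc=0x3E31E bytes_emitted=3
After char 7 ('T'=19): chars_in_quartet=4 acc=0xF8C793 -> emit F8 C7 93, reset; bytes_emitted=6
After char 8 ('z'=51): chars_in_quartet=1 acc=0x33 bytes_emitted=6
After char 9 ('U'=20): chars_in_quartet=2 acc=0xCD4 bytes_emitted=6
After char 10 ('4'=56): chars_in_quartet=3 acc=0x33538 bytes_emitted=6
After char 11 ('t'=45): chars_in_quartet=4 acc=0xCD4E2D -> emit CD 4E 2D, reset; bytes_emitted=9
After char 12 ('n'=39): chars_in_quartet=1 acc=0x27 bytes_emitted=9
After char 13 ('i'=34): chars_in_quartet=2 acc=0x9E2 bytes_emitted=9
After char 14 ('F'=5): chars_in_quartet=3 acc=0x27885 bytes_emitted=9

Answer: 3 0x27885 9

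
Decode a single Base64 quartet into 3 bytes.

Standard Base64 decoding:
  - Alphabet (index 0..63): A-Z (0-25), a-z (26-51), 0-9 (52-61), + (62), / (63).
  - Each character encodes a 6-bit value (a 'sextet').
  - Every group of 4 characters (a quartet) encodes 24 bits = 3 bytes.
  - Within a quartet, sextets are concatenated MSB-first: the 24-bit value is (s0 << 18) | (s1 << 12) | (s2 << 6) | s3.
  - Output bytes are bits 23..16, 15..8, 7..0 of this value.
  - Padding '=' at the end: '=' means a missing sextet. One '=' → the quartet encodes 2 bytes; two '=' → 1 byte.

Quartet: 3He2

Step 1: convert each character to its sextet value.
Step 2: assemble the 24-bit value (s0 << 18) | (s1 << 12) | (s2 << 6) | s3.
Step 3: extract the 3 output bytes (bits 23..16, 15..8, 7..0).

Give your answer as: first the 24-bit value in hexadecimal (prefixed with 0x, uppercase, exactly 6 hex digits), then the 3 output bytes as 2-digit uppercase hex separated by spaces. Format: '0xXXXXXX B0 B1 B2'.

Answer: 0xDC77B6 DC 77 B6

Derivation:
Sextets: 3=55, H=7, e=30, 2=54
24-bit: (55<<18) | (7<<12) | (30<<6) | 54
      = 0xDC0000 | 0x007000 | 0x000780 | 0x000036
      = 0xDC77B6
Bytes: (v>>16)&0xFF=DC, (v>>8)&0xFF=77, v&0xFF=B6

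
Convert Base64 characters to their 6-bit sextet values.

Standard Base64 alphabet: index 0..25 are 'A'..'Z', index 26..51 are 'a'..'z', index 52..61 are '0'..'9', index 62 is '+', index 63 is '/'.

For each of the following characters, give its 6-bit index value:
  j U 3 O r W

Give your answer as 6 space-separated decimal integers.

'j': a..z range, 26 + ord('j') − ord('a') = 35
'U': A..Z range, ord('U') − ord('A') = 20
'3': 0..9 range, 52 + ord('3') − ord('0') = 55
'O': A..Z range, ord('O') − ord('A') = 14
'r': a..z range, 26 + ord('r') − ord('a') = 43
'W': A..Z range, ord('W') − ord('A') = 22

Answer: 35 20 55 14 43 22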